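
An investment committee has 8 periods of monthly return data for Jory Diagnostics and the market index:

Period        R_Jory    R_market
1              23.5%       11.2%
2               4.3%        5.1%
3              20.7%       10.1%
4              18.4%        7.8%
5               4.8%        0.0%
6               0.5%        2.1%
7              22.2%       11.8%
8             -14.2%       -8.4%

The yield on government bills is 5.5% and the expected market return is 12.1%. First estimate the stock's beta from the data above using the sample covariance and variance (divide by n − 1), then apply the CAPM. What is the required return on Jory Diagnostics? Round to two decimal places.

Mean R_i = (23.5 + 4.3 + 20.7 + 18.4 + 4.8 + 0.5 + 22.2 − 14.2) / 8 = 10.0250%
Mean R_m = (11.2 + 5.1 + 10.1 + 7.8 + 0.0 + 2.1 + 11.8 − 8.4) / 8 = 4.9625%
Σ(R_i − R̄_i)(R_m − R̄_m) = 622.0175  ⇒  Cov = 622.0175 / 7 = 88.8596
Σ(R_m − R̄_m)² = 331.4988  ⇒  Var(R_m) = 331.4988 / 7 = 47.3570
β = Cov / Var(R_m) = 88.8596 / 47.3570 = 1.8764
MRP = 12.1% − 5.5% = 6.60%
E(R) = R_f + β × MRP = 5.5% + 1.8764 × 6.6% = 17.88%

17.88%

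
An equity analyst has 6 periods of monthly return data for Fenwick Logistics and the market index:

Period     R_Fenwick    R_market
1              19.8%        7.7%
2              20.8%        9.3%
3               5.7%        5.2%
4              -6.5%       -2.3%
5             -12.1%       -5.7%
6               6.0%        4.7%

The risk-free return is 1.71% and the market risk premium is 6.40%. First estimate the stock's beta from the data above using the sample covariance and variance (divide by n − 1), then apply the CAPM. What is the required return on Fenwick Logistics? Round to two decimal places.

15.81%

Mean R_i = (19.8 + 20.8 + 5.7 − 6.5 − 12.1 + 6.0) / 6 = 5.6167%
Mean R_m = (7.7 + 9.3 + 5.2 − 2.3 − 5.7 + 4.7) / 6 = 3.1500%
Σ(R_i − R̄_i)(R_m − R̄_m) = 381.5050  ⇒  Cov = 381.5050 / 5 = 76.3010
Σ(R_m − R̄_m)² = 173.1550  ⇒  Var(R_m) = 173.1550 / 5 = 34.6310
β = Cov / Var(R_m) = 76.3010 / 34.6310 = 2.2033
E(R) = R_f + β × MRP = 1.71% + 2.2033 × 6.40% = 15.81%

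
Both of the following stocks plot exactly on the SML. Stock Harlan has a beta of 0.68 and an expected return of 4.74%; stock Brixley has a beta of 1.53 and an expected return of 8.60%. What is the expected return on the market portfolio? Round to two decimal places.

Both satisfy E(R) = R_f + β·MRP, so the slope of the SML is
MRP = (8.60% − 4.74%) / (1.53 − 0.68) = 3.86% / 0.85 = 4.5412%
R_f = E(R_Harlan) − β_Harlan·MRP = 4.74% − 0.68 × 4.5412% = 1.6520%
E(R_m) = R_f + MRP = 1.6520% + 4.5412% = 6.19%

6.19%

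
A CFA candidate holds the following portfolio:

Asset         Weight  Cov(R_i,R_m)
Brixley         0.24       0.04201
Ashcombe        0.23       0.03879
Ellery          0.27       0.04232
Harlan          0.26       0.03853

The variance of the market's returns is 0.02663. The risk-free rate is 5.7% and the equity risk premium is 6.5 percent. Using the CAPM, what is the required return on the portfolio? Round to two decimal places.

15.57%

β_Brixley = 0.04201 / 0.02663 = 1.5775
β_Ashcombe = 0.03879 / 0.02663 = 1.4566
β_Ellery = 0.04232 / 0.02663 = 1.5892
β_Harlan = 0.03853 / 0.02663 = 1.4469
β_P = Σ w_i β_i = 0.24×1.5775 + 0.23×1.4566 + 0.27×1.5892 + 0.26×1.4469 = 1.5189
E(R_P) = R_f + β_P × MRP = 5.7% + 1.5189 × 6.5% = 15.57%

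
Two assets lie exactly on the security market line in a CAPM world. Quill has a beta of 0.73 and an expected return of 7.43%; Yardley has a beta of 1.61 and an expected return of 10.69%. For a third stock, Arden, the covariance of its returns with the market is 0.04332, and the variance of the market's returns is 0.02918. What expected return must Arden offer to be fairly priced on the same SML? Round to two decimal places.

MRP = (10.69% − 7.43%) / (1.61 − 0.73) = 3.7045%
R_f = 7.43% − 0.73 × 3.7045% = 4.7257%
β_Arden = Cov / Var(R_m) = 0.04332 / 0.02918 = 1.4846
E(R_Arden) = R_f + β × MRP = 4.7257% + 1.4846 × 3.7045% = 10.23%

10.23%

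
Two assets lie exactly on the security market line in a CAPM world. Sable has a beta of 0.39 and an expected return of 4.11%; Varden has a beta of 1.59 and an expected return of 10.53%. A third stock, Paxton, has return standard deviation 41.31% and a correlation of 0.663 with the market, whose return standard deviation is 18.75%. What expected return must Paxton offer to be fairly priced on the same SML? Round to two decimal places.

MRP = (10.53% − 4.11%) / (1.59 − 0.39) = 5.3500%
R_f = 4.11% − 0.39 × 5.3500% = 2.0235%
β_Paxton = ρ·σ_i/σ_m = 0.663 × 41.31 / 18.75 = 1.4607
E(R_Paxton) = R_f + β × MRP = 2.0235% + 1.4607 × 5.3500% = 9.84%

9.84%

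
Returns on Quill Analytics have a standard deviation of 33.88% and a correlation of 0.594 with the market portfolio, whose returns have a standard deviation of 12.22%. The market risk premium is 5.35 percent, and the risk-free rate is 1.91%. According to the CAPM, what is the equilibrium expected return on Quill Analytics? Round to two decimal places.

10.72%

β = ρ × σ_i / σ_m = 0.594 × 33.88% / 12.22% = 1.6469
E(R) = 1.91% + 1.6469 × 5.35% = 10.72%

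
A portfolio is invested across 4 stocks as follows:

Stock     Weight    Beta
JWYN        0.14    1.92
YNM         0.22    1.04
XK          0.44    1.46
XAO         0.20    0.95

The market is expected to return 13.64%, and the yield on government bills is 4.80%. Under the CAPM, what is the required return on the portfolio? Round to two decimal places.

β_P = Σ w_i β_i = 0.14×1.92 + 0.22×1.04 + 0.44×1.46 + 0.20×0.95 = 1.3300
MRP = 13.64% − 4.80% = 8.84%
E(R_P) = R_f + β_P × MRP = 4.80% + 1.3300 × 8.84% = 16.56%

16.56%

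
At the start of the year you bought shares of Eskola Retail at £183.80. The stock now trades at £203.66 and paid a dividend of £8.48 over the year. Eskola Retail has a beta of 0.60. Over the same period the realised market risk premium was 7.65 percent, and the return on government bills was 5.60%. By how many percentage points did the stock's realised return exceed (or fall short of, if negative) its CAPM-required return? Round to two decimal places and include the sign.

Realised HPR = (P1 + D1 − P0) / P0 = (203.66 + 8.48 − 183.80) / 183.80 = 28.34 / 183.80 = 15.4189%
CAPM required = R_f + β·MRP = 5.60% + 0.60 × 7.65% = 10.1900%
α = realised − required = 15.4189% − 10.1900% = +5.23%

+5.23%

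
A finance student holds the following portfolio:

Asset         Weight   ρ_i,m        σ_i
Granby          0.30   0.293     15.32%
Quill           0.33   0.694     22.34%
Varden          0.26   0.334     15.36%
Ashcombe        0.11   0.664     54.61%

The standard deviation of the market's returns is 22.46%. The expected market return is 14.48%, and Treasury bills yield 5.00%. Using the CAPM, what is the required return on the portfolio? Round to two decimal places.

β_Granby = 0.293 × 15.32% / 22.46% = 0.1999
β_Quill = 0.694 × 22.34% / 22.46% = 0.6903
β_Varden = 0.334 × 15.36% / 22.46% = 0.2284
β_Ashcombe = 0.664 × 54.61% / 22.46% = 1.6145
β_P = Σ w_i β_i = 0.30×0.1999 + 0.33×0.6903 + 0.26×0.2284 + 0.11×1.6145 = 0.5247
MRP = 14.48% − 5.00% = 9.48%
E(R_P) = R_f + β_P × MRP = 5.00% + 0.5247 × 9.48% = 9.97%

9.97%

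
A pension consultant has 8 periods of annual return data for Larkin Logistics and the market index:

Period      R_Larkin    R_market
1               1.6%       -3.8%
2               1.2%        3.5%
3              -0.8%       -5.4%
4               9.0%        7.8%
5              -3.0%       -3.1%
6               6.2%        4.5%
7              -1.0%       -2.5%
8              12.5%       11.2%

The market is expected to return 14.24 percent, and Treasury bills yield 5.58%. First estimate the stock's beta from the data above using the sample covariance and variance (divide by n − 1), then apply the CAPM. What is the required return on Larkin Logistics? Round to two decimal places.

Mean R_i = (1.6 + 1.2 − 0.8 + 9.0 − 3.0 + 6.2 − 1.0 + 12.5) / 8 = 3.2125%
Mean R_m = (-3.8 + 3.5 − 5.4 + 7.8 − 3.1 + 4.5 − 2.5 + 11.2) / 8 = 1.5250%
Σ(R_i − R̄_i)(R_m − R̄_m) = 213.1475  ⇒  Cov = 213.1475 / 7 = 30.4496
Σ(R_m − R̄_m)² = 259.6350  ⇒  Var(R_m) = 259.6350 / 7 = 37.0907
β = Cov / Var(R_m) = 30.4496 / 37.0907 = 0.8209
MRP = 14.24% − 5.58% = 8.66%
E(R) = R_f + β × MRP = 5.58% + 0.8209 × 8.66% = 12.69%

12.69%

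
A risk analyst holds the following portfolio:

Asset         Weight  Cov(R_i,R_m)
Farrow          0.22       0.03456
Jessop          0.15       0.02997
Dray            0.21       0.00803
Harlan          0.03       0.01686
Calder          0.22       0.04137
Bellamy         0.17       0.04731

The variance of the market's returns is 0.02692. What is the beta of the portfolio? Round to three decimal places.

1.168

β_Farrow = 0.03456 / 0.02692 = 1.2838
β_Jessop = 0.02997 / 0.02692 = 1.1133
β_Dray = 0.00803 / 0.02692 = 0.2983
β_Harlan = 0.01686 / 0.02692 = 0.6263
β_Calder = 0.04137 / 0.02692 = 1.5368
β_Bellamy = 0.04731 / 0.02692 = 1.7574
β_P = Σ w_i β_i = 0.22×1.2838 + 0.15×1.1133 + 0.21×0.2983 + 0.03×0.6263 + 0.22×1.5368 + 0.17×1.7574 = 1.1677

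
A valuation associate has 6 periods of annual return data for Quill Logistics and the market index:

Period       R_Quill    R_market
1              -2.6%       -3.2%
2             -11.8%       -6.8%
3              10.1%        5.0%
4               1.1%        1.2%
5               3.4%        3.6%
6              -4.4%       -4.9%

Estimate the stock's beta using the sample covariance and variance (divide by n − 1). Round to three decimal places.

Mean R_i = (-2.6 − 11.8 + 10.1 + 1.1 + 3.4 − 4.4) / 6 = -0.7000%
Mean R_m = (-3.2 − 6.8 + 5.0 + 1.2 + 3.6 − 4.9) / 6 = -0.8500%
Σ(R_i − R̄_i)(R_m − R̄_m) = 170.6100  ⇒  Cov = 170.6100 / 5 = 34.1220
Σ(R_m − R̄_m)² = 115.5550  ⇒  Var(R_m) = 115.5550 / 5 = 23.1110
β = Cov / Var(R_m) = 34.1220 / 23.1110 = 1.4764

1.476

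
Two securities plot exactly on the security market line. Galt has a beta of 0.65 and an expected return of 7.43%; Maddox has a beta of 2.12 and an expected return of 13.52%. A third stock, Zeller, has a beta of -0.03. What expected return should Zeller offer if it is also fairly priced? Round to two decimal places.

4.61%

MRP (SML slope) = (13.52% − 7.43%) / (2.12 − 0.65) = 6.09% / 1.47 = 4.1429%
R_f (intercept) = 7.43% − 0.65 × 4.1429% = 4.7371%
E(R_Zeller) = R_f + β × MRP = 4.7371% + -0.03 × 4.1429% = 4.61%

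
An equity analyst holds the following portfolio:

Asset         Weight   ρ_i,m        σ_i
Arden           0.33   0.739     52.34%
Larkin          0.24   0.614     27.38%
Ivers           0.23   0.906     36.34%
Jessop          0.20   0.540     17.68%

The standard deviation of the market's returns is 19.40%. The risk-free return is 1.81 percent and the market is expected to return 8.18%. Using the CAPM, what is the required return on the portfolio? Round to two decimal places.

β_Arden = 0.739 × 52.34% / 19.40% = 1.9938
β_Larkin = 0.614 × 27.38% / 19.40% = 0.8666
β_Ivers = 0.906 × 36.34% / 19.40% = 1.6971
β_Jessop = 0.540 × 17.68% / 19.40% = 0.4921
β_P = Σ w_i β_i = 0.33×1.9938 + 0.24×0.8666 + 0.23×1.6971 + 0.20×0.4921 = 1.3547
MRP = 8.18% − 1.81% = 6.37%
E(R_P) = R_f + β_P × MRP = 1.81% + 1.3547 × 6.37% = 10.44%

10.44%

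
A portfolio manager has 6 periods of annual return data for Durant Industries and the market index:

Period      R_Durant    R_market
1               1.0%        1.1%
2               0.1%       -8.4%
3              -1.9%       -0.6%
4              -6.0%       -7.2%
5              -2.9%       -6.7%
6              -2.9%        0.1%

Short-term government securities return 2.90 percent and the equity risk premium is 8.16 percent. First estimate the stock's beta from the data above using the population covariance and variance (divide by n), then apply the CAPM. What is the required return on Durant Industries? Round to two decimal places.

4.54%

Mean R_i = (1.0 + 0.1 − 1.9 − 6.0 − 2.9 − 2.9) / 6 = -2.1000%
Mean R_m = (1.1 − 8.4 − 0.6 − 7.2 − 6.7 + 0.1) / 6 = -3.6167%
Σ(R_i − R̄_i)(R_m − R̄_m) = 18.1700  ⇒  Cov = 18.1700 / 6 = 3.0283
Σ(R_m − R̄_m)² = 90.3883  ⇒  Var(R_m) = 90.3883 / 6 = 15.0647
β = Cov / Var(R_m) = 3.0283 / 15.0647 = 0.2010
E(R) = R_f + β × MRP = 2.90% + 0.2010 × 8.16% = 4.54%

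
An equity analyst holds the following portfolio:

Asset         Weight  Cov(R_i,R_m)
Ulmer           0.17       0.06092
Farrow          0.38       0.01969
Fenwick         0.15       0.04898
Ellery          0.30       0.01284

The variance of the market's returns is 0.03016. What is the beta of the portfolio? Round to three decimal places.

β_Ulmer = 0.06092 / 0.03016 = 2.0199
β_Farrow = 0.01969 / 0.03016 = 0.6529
β_Fenwick = 0.04898 / 0.03016 = 1.6240
β_Ellery = 0.01284 / 0.03016 = 0.4257
β_P = Σ w_i β_i = 0.17×2.0199 + 0.38×0.6529 + 0.15×1.6240 + 0.30×0.4257 = 0.9628

0.963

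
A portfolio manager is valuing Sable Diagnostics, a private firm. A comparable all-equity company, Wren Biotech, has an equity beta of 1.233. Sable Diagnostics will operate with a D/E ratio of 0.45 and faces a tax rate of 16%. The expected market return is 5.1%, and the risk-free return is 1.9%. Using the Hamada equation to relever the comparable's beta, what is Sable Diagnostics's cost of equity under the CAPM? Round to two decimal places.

7.34%

β_L = β_U × [1 + (1 − t)(D/E)] = 1.233 × [1 + (1 − 0.16) × 0.45]
    = 1.233 × [1 + 0.84 × 0.45] = 1.233 × 1.3780 = 1.6991
MRP = 5.1% − 1.9% = 3.20%
E(R) = R_f + β_L × MRP = 1.9% + 1.6991 × 3.2% = 7.34%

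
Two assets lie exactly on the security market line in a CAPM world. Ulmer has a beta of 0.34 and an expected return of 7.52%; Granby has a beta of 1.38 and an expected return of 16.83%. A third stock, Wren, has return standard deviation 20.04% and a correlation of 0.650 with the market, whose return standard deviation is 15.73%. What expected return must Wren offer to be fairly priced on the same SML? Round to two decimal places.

MRP = (16.83% − 7.52%) / (1.38 − 0.34) = 8.9519%
R_f = 7.52% − 0.34 × 8.9519% = 4.4764%
β_Wren = ρ·σ_i/σ_m = 0.650 × 20.04 / 15.73 = 0.8281
E(R_Wren) = R_f + β × MRP = 4.4764% + 0.8281 × 8.9519% = 11.89%

11.89%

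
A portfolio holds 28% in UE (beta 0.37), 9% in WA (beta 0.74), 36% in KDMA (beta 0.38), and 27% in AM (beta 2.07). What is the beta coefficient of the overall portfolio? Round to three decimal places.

0.866

β_P = Σ w_i β_i = 0.28×0.37 + 0.09×0.74 + 0.36×0.38 + 0.27×2.07 = 0.8659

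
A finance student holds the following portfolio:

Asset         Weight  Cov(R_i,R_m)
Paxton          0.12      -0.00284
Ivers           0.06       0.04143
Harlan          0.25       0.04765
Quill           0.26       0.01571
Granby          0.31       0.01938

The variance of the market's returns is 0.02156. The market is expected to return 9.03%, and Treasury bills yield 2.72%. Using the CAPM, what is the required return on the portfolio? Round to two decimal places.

9.79%

β_Paxton = -0.00284 / 0.02156 = -0.1317
β_Ivers = 0.04143 / 0.02156 = 1.9216
β_Harlan = 0.04765 / 0.02156 = 2.2101
β_Quill = 0.01571 / 0.02156 = 0.7287
β_Granby = 0.01938 / 0.02156 = 0.8989
β_P = Σ w_i β_i = 0.12×-0.1317 + 0.06×1.9216 + 0.25×2.2101 + 0.26×0.7287 + 0.31×0.8989 = 1.1201
MRP = 9.03% − 2.72% = 6.31%
E(R_P) = R_f + β_P × MRP = 2.72% + 1.1201 × 6.31% = 9.79%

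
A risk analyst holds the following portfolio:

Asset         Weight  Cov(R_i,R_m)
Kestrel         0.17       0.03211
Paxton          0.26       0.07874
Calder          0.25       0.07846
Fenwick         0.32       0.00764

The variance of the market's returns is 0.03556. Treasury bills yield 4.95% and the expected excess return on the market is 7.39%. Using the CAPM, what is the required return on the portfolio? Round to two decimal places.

β_Kestrel = 0.03211 / 0.03556 = 0.9030
β_Paxton = 0.07874 / 0.03556 = 2.2143
β_Calder = 0.07846 / 0.03556 = 2.2064
β_Fenwick = 0.00764 / 0.03556 = 0.2148
β_P = Σ w_i β_i = 0.17×0.9030 + 0.26×2.2143 + 0.25×2.2064 + 0.32×0.2148 = 1.3496
E(R_P) = R_f + β_P × MRP = 4.95% + 1.3496 × 7.39% = 14.92%

14.92%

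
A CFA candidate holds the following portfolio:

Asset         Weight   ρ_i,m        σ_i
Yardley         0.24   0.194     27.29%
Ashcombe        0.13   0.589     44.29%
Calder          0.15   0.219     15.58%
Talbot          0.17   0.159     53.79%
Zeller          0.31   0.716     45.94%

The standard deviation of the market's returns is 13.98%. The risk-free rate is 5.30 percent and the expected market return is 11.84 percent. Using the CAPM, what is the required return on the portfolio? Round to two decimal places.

13.17%

β_Yardley = 0.194 × 27.29% / 13.98% = 0.3787
β_Ashcombe = 0.589 × 44.29% / 13.98% = 1.8660
β_Calder = 0.219 × 15.58% / 13.98% = 0.2441
β_Talbot = 0.159 × 53.79% / 13.98% = 0.6118
β_Zeller = 0.716 × 45.94% / 13.98% = 2.3529
β_P = Σ w_i β_i = 0.24×0.3787 + 0.13×1.8660 + 0.15×0.2441 + 0.17×0.6118 + 0.31×2.3529 = 1.2035
MRP = 11.84% − 5.30% = 6.54%
E(R_P) = R_f + β_P × MRP = 5.30% + 1.2035 × 6.54% = 13.17%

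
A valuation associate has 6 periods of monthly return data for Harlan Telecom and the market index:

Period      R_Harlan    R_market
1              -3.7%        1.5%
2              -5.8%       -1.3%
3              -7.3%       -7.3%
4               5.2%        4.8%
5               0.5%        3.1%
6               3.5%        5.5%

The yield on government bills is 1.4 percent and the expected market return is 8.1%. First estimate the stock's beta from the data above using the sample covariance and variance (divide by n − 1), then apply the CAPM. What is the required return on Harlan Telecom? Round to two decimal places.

Mean R_i = (-3.7 − 5.8 − 7.3 + 5.2 + 0.5 + 3.5) / 6 = -1.2667%
Mean R_m = (1.5 − 1.3 − 7.3 + 4.8 + 3.1 + 5.5) / 6 = 1.0500%
Σ(R_i − R̄_i)(R_m − R̄_m) = 109.0200  ⇒  Cov = 109.0200 / 5 = 21.8040
Σ(R_m − R̄_m)² = 113.5150  ⇒  Var(R_m) = 113.5150 / 5 = 22.7030
β = Cov / Var(R_m) = 21.8040 / 22.7030 = 0.9604
MRP = 8.1% − 1.4% = 6.70%
E(R) = R_f + β × MRP = 1.4% + 0.9604 × 6.7% = 7.83%

7.83%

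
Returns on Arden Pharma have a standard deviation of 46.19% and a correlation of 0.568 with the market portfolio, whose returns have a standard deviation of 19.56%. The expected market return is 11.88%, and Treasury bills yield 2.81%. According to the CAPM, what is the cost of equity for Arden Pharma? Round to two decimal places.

14.98%

β = ρ × σ_i / σ_m = 0.568 × 46.19% / 19.56% = 1.3413
MRP = 11.88% − 2.81% = 9.07%
E(R) = 2.81% + 1.3413 × 9.07% = 14.98%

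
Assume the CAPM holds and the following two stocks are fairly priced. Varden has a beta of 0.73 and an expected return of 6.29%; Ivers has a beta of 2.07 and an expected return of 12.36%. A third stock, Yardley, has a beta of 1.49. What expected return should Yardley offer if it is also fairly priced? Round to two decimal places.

9.73%

MRP (SML slope) = (12.36% − 6.29%) / (2.07 − 0.73) = 6.07% / 1.34 = 4.5299%
R_f (intercept) = 6.29% − 0.73 × 4.5299% = 2.9832%
E(R_Yardley) = R_f + β × MRP = 2.9832% + 1.49 × 4.5299% = 9.73%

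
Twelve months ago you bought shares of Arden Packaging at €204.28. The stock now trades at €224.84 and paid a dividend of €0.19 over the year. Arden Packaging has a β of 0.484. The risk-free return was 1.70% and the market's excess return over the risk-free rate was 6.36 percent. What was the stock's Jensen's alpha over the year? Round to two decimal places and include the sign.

Realised HPR = (P1 + D1 − P0) / P0 = (224.84 + 0.19 − 204.28) / 204.28 = 20.75 / 204.28 = 10.1576%
CAPM required = R_f + β·MRP = 1.70% + 0.484 × 6.36% = 4.77824%
α = realised − required = 10.1576% − 4.77824% = +5.38%

+5.38%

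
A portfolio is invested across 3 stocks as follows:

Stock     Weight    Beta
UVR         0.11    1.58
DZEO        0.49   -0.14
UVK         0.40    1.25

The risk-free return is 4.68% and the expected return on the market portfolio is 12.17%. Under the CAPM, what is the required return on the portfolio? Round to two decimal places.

9.21%

β_P = Σ w_i β_i = 0.11×1.58 + 0.49×-0.14 + 0.40×1.25 = 0.6052
MRP = 12.17% − 4.68% = 7.49%
E(R_P) = R_f + β_P × MRP = 4.68% + 0.6052 × 7.49% = 9.21%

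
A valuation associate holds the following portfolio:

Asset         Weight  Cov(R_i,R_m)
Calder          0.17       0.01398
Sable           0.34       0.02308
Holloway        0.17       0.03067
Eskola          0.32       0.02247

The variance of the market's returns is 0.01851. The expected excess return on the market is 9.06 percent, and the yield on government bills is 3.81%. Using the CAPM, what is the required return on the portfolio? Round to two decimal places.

β_Calder = 0.01398 / 0.01851 = 0.7553
β_Sable = 0.02308 / 0.01851 = 1.2469
β_Holloway = 0.03067 / 0.01851 = 1.6569
β_Eskola = 0.02247 / 0.01851 = 1.2139
β_P = Σ w_i β_i = 0.17×0.7553 + 0.34×1.2469 + 0.17×1.6569 + 0.32×1.2139 = 1.2225
E(R_P) = R_f + β_P × MRP = 3.81% + 1.2225 × 9.06% = 14.89%

14.89%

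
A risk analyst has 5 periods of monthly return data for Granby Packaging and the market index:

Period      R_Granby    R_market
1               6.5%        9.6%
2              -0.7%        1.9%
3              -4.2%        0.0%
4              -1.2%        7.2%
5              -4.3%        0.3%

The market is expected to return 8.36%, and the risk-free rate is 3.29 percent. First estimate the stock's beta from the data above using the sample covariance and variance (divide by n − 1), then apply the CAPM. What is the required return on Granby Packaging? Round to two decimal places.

Mean R_i = (6.5 − 0.7 − 4.2 − 1.2 − 4.3) / 5 = -0.7800%
Mean R_m = (9.6 + 1.9 + 0.0 + 7.2 + 0.3) / 5 = 3.8000%
Σ(R_i − R̄_i)(R_m − R̄_m) = 65.9600  ⇒  Cov = 65.9600 / 4 = 16.4900
Σ(R_m − R̄_m)² = 75.5000  ⇒  Var(R_m) = 75.5000 / 4 = 18.8750
β = Cov / Var(R_m) = 16.4900 / 18.8750 = 0.8736
MRP = 8.36% − 3.29% = 5.07%
E(R) = R_f + β × MRP = 3.29% + 0.8736 × 5.07% = 7.72%

7.72%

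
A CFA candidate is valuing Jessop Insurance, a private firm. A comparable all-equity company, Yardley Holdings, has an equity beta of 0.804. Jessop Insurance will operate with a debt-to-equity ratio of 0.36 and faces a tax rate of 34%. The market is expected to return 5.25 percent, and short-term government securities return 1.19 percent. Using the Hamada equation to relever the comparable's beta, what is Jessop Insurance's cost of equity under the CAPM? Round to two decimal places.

5.23%

β_L = β_U × [1 + (1 − t)(D/E)] = 0.804 × [1 + (1 − 0.34) × 0.36]
    = 0.804 × [1 + 0.66 × 0.36] = 0.804 × 1.2376 = 0.9950
MRP = 5.25% − 1.19% = 4.06%
E(R) = R_f + β_L × MRP = 1.19% + 0.9950 × 4.06% = 5.23%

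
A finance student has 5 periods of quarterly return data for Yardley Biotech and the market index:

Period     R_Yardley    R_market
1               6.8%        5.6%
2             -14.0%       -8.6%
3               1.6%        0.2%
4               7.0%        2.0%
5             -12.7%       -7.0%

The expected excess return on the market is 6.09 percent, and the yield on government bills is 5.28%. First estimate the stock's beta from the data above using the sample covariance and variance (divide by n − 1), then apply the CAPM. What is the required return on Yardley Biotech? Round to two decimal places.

15.45%

Mean R_i = (6.8 − 14.0 + 1.6 + 7.0 − 12.7) / 5 = -2.2600%
Mean R_m = (5.6 − 8.6 + 0.2 + 2.0 − 7.0) / 5 = -1.5600%
Σ(R_i − R̄_i)(R_m − R̄_m) = 244.0720  ⇒  Cov = 244.0720 / 4 = 61.0180
Σ(R_m − R̄_m)² = 146.1920  ⇒  Var(R_m) = 146.1920 / 4 = 36.5480
β = Cov / Var(R_m) = 61.0180 / 36.5480 = 1.6695
E(R) = R_f + β × MRP = 5.28% + 1.6695 × 6.09% = 15.45%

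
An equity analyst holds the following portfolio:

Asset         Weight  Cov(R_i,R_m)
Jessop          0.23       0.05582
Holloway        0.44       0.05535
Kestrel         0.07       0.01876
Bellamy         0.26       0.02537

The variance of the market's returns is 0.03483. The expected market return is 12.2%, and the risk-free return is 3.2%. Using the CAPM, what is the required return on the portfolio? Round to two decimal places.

14.85%

β_Jessop = 0.05582 / 0.03483 = 1.6026
β_Holloway = 0.05535 / 0.03483 = 1.5891
β_Kestrel = 0.01876 / 0.03483 = 0.5386
β_Bellamy = 0.02537 / 0.03483 = 0.7284
β_P = Σ w_i β_i = 0.23×1.6026 + 0.44×1.5891 + 0.07×0.5386 + 0.26×0.7284 = 1.2949
MRP = 12.2% − 3.2% = 9.00%
E(R_P) = R_f + β_P × MRP = 3.2% + 1.2949 × 9.0% = 14.85%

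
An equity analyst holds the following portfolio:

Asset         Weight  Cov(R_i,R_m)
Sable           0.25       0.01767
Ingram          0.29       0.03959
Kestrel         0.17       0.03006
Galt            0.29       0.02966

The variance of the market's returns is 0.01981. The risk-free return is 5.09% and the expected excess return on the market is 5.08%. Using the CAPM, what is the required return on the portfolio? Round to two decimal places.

β_Sable = 0.01767 / 0.01981 = 0.8920
β_Ingram = 0.03959 / 0.01981 = 1.9985
β_Kestrel = 0.03006 / 0.01981 = 1.5174
β_Galt = 0.02966 / 0.01981 = 1.4972
β_P = Σ w_i β_i = 0.25×0.8920 + 0.29×1.9985 + 0.17×1.5174 + 0.29×1.4972 = 1.4947
E(R_P) = R_f + β_P × MRP = 5.09% + 1.4947 × 5.08% = 12.68%

12.68%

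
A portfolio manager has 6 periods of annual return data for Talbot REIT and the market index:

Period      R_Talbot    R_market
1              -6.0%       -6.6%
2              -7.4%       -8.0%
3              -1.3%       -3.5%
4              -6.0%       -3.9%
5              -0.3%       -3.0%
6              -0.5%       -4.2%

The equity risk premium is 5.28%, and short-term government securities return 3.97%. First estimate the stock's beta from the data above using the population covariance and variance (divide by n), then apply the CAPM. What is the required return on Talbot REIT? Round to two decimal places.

Mean R_i = (-6.0 − 7.4 − 1.3 − 6.0 − 0.3 − 0.5) / 6 = -3.5833%
Mean R_m = (-6.6 − 8.0 − 3.5 − 3.9 − 3.0 − 4.2) / 6 = -4.8667%
Σ(R_i − R̄_i)(R_m − R̄_m) = 25.1167  ⇒  Cov = 25.1167 / 6 = 4.1861
Σ(R_m − R̄_m)² = 19.5533  ⇒  Var(R_m) = 19.5533 / 6 = 3.2589
β = Cov / Var(R_m) = 4.1861 / 3.2589 = 1.2845
E(R) = R_f + β × MRP = 3.97% + 1.2845 × 5.28% = 10.75%

10.75%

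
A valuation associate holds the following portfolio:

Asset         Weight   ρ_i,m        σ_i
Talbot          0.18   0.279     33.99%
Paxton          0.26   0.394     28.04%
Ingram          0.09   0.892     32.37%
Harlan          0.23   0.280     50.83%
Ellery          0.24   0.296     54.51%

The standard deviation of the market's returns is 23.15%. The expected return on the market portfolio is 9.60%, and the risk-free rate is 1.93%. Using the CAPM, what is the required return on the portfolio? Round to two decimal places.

6.68%

β_Talbot = 0.279 × 33.99% / 23.15% = 0.4096
β_Paxton = 0.394 × 28.04% / 23.15% = 0.4772
β_Ingram = 0.892 × 32.37% / 23.15% = 1.2473
β_Harlan = 0.280 × 50.83% / 23.15% = 0.6148
β_Ellery = 0.296 × 54.51% / 23.15% = 0.6970
β_P = Σ w_i β_i = 0.18×0.4096 + 0.26×0.4772 + 0.09×1.2473 + 0.23×0.6148 + 0.24×0.6970 = 0.6187
MRP = 9.60% − 1.93% = 7.67%
E(R_P) = R_f + β_P × MRP = 1.93% + 0.6187 × 7.67% = 6.68%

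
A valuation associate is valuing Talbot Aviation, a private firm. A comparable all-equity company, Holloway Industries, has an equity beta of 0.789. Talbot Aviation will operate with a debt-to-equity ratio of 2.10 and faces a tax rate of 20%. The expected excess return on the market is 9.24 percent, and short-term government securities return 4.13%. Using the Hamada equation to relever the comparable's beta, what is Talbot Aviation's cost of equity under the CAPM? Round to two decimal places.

β_L = β_U × [1 + (1 − t)(D/E)] = 0.789 × [1 + (1 − 0.20) × 2.10]
    = 0.789 × [1 + 0.80 × 2.10] = 0.789 × 2.6800 = 2.1145
E(R) = R_f + β_L × MRP = 4.13% + 2.1145 × 9.24% = 23.67%

23.67%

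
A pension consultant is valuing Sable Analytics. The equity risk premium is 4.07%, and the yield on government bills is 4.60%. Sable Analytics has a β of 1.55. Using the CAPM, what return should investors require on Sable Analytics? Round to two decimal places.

E(R) = R_f + β × MRP = 4.60% + 1.55 × 4.07% = 10.91%

10.91%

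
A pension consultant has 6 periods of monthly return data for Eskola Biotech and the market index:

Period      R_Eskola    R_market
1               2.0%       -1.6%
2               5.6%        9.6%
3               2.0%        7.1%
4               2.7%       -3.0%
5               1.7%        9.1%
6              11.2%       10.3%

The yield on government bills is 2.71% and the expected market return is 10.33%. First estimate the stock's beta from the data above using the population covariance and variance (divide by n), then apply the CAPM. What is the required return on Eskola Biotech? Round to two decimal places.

Mean R_i = (2.0 + 5.6 + 2.0 + 2.7 + 1.7 + 11.2) / 6 = 4.2000%
Mean R_m = (-1.6 + 9.6 + 7.1 − 3.0 + 9.1 + 10.3) / 6 = 5.2500%
Σ(R_i − R̄_i)(R_m − R̄_m) = 55.1900  ⇒  Cov = 55.1900 / 6 = 9.1983
Σ(R_m − R̄_m)² = 177.6550  ⇒  Var(R_m) = 177.6550 / 6 = 29.6092
β = Cov / Var(R_m) = 9.1983 / 29.6092 = 0.3107
MRP = 10.33% − 2.71% = 7.62%
E(R) = R_f + β × MRP = 2.71% + 0.3107 × 7.62% = 5.08%

5.08%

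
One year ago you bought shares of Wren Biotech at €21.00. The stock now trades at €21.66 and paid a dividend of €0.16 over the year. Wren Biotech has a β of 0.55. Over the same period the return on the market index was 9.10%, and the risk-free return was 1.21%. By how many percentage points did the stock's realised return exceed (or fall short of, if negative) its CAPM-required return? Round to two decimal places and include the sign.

Realised HPR = (P1 + D1 − P0) / P0 = (21.66 + 0.16 − 21.00) / 21.00 = 0.82 / 21.00 = 3.9048%
MRP = 9.10% − 1.21% = 7.89%
CAPM required = R_f + β·MRP = 1.21% + 0.55 × 7.89% = 5.5495%
α = realised − required = 3.9048% − 5.5495% = -1.64%

-1.64%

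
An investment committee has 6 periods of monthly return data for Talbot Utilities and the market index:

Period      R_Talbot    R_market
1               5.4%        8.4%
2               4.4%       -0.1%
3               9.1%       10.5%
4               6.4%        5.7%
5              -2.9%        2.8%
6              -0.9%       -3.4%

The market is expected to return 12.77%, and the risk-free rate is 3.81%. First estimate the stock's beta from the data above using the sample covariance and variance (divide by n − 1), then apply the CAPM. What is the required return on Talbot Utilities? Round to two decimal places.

9.43%

Mean R_i = (5.4 + 4.4 + 9.1 + 6.4 − 2.9 − 0.9) / 6 = 3.5833%
Mean R_m = (8.4 − 0.1 + 10.5 + 5.7 + 2.8 − 3.4) / 6 = 3.9833%
Σ(R_i − R̄_i)(R_m − R̄_m) = 86.2483  ⇒  Cov = 86.2483 / 5 = 17.2497
Σ(R_m − R̄_m)² = 137.5083  ⇒  Var(R_m) = 137.5083 / 5 = 27.5017
β = Cov / Var(R_m) = 17.2497 / 27.5017 = 0.6272
MRP = 12.77% − 3.81% = 8.96%
E(R) = R_f + β × MRP = 3.81% + 0.6272 × 8.96% = 9.43%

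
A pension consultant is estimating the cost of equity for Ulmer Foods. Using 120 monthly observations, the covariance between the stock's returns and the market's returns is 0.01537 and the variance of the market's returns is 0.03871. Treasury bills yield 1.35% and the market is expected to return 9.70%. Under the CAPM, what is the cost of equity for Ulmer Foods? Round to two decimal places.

β = Cov(R_i, R_m) / Var(R_m) = 0.01537 / 0.03871 = 0.3971
MRP = 9.70% − 1.35% = 8.35%
E(R) = R_f + β × MRP = 1.35% + 0.3971 × 8.35% = 4.67%

4.67%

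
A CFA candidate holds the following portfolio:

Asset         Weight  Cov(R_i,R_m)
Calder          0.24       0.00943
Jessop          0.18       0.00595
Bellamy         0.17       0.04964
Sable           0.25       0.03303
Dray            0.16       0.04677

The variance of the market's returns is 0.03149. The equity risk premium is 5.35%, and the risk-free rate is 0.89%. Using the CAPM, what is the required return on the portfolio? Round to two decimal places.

β_Calder = 0.00943 / 0.03149 = 0.2995
β_Jessop = 0.00595 / 0.03149 = 0.1889
β_Bellamy = 0.04964 / 0.03149 = 1.5764
β_Sable = 0.03303 / 0.03149 = 1.0489
β_Dray = 0.04677 / 0.03149 = 1.4852
β_P = Σ w_i β_i = 0.24×0.2995 + 0.18×0.1889 + 0.17×1.5764 + 0.25×1.0489 + 0.16×1.4852 = 0.8737
E(R_P) = R_f + β_P × MRP = 0.89% + 0.8737 × 5.35% = 5.56%

5.56%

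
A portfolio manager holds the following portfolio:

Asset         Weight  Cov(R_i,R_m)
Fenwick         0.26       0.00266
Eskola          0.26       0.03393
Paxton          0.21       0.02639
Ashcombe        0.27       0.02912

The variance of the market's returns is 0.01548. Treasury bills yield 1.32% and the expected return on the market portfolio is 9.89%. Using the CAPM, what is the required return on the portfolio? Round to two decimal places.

β_Fenwick = 0.00266 / 0.01548 = 0.1718
β_Eskola = 0.03393 / 0.01548 = 2.1919
β_Paxton = 0.02639 / 0.01548 = 1.7048
β_Ashcombe = 0.02912 / 0.01548 = 1.8811
β_P = Σ w_i β_i = 0.26×0.1718 + 0.26×2.1919 + 0.21×1.7048 + 0.27×1.8811 = 1.4805
MRP = 9.89% − 1.32% = 8.57%
E(R_P) = R_f + β_P × MRP = 1.32% + 1.4805 × 8.57% = 14.01%

14.01%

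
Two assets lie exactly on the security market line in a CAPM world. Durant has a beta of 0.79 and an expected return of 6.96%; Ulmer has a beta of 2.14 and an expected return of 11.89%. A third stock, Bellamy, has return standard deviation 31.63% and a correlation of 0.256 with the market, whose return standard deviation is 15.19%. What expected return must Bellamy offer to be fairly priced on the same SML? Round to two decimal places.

6.02%

MRP = (11.89% − 6.96%) / (2.14 − 0.79) = 3.6519%
R_f = 6.96% − 0.79 × 3.6519% = 4.0750%
β_Bellamy = ρ·σ_i/σ_m = 0.256 × 31.63 / 15.19 = 0.5331
E(R_Bellamy) = R_f + β × MRP = 4.0750% + 0.5331 × 3.6519% = 6.02%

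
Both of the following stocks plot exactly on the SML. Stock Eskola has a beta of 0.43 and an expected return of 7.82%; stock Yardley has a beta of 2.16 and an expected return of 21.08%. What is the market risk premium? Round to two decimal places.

Both satisfy E(R) = R_f + β·MRP, so the slope of the SML is
MRP = (21.08% − 7.82%) / (2.16 − 0.43) = 13.26% / 1.73 = 7.6647%

7.66%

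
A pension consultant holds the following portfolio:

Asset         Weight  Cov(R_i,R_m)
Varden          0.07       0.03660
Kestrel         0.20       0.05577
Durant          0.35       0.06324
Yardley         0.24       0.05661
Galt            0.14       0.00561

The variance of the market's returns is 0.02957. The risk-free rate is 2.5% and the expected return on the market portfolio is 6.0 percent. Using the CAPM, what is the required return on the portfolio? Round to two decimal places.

β_Varden = 0.03660 / 0.02957 = 1.2377
β_Kestrel = 0.05577 / 0.02957 = 1.8860
β_Durant = 0.06324 / 0.02957 = 2.1387
β_Yardley = 0.05661 / 0.02957 = 1.9144
β_Galt = 0.00561 / 0.02957 = 0.1897
β_P = Σ w_i β_i = 0.07×1.2377 + 0.20×1.8860 + 0.35×2.1387 + 0.24×1.9144 + 0.14×0.1897 = 1.6984
MRP = 6.0% − 2.5% = 3.50%
E(R_P) = R_f + β_P × MRP = 2.5% + 1.6984 × 3.5% = 8.44%

8.44%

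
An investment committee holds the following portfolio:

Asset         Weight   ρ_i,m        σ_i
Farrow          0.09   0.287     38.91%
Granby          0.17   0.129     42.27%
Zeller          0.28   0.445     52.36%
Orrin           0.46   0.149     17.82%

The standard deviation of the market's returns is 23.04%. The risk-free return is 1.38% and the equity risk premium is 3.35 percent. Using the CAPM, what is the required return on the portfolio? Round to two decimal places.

β_Farrow = 0.287 × 38.91% / 23.04% = 0.4847
β_Granby = 0.129 × 42.27% / 23.04% = 0.2367
β_Zeller = 0.445 × 52.36% / 23.04% = 1.0113
β_Orrin = 0.149 × 17.82% / 23.04% = 0.1152
β_P = Σ w_i β_i = 0.09×0.4847 + 0.17×0.2367 + 0.28×1.0113 + 0.46×0.1152 = 0.4200
E(R_P) = R_f + β_P × MRP = 1.38% + 0.4200 × 3.35% = 2.79%

2.79%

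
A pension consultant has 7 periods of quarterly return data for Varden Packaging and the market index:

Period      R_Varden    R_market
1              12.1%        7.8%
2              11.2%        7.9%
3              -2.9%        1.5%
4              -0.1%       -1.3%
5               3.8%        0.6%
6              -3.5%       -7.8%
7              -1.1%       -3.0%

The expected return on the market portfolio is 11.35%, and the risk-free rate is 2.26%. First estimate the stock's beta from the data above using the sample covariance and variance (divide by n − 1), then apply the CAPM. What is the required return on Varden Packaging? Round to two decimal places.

11.49%

Mean R_i = (12.1 + 11.2 − 2.9 − 0.1 + 3.8 − 3.5 − 1.1) / 7 = 2.7857%
Mean R_m = (7.8 + 7.9 + 1.5 − 1.3 + 0.6 − 7.8 − 3.0) / 7 = 0.8143%
Σ(R_i − R̄_i)(R_m − R̄_m) = 195.6414  ⇒  Cov = 195.6414 / 6 = 32.6069
Σ(R_m − R̄_m)² = 192.7486  ⇒  Var(R_m) = 192.7486 / 6 = 32.1248
β = Cov / Var(R_m) = 32.6069 / 32.1248 = 1.0150
MRP = 11.35% − 2.26% = 9.09%
E(R) = R_f + β × MRP = 2.26% + 1.0150 × 9.09% = 11.49%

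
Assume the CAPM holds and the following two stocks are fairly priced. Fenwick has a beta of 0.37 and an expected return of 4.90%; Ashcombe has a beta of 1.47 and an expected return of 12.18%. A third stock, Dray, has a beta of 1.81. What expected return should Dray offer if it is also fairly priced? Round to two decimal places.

MRP (SML slope) = (12.18% − 4.90%) / (1.47 − 0.37) = 7.28% / 1.10 = 6.6182%
R_f (intercept) = 4.90% − 0.37 × 6.6182% = 2.4513%
E(R_Dray) = R_f + β × MRP = 2.4513% + 1.81 × 6.6182% = 14.43%

14.43%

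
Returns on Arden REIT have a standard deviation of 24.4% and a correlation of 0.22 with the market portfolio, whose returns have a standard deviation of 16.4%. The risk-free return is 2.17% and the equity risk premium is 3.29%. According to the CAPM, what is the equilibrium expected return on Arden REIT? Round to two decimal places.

3.25%

β = ρ × σ_i / σ_m = 0.22 × 24.4% / 16.4% = 0.3273
E(R) = 2.17% + 0.3273 × 3.29% = 3.25%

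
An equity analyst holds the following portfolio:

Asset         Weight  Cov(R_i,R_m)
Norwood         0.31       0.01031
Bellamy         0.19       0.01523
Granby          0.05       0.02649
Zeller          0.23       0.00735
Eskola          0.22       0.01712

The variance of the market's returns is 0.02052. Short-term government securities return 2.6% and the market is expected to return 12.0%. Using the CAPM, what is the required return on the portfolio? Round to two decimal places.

8.50%

β_Norwood = 0.01031 / 0.02052 = 0.5024
β_Bellamy = 0.01523 / 0.02052 = 0.7422
β_Granby = 0.02649 / 0.02052 = 1.2909
β_Zeller = 0.00735 / 0.02052 = 0.3582
β_Eskola = 0.01712 / 0.02052 = 0.8343
β_P = Σ w_i β_i = 0.31×0.5024 + 0.19×0.7422 + 0.05×1.2909 + 0.23×0.3582 + 0.22×0.8343 = 0.6272
MRP = 12.0% − 2.6% = 9.40%
E(R_P) = R_f + β_P × MRP = 2.6% + 0.6272 × 9.4% = 8.50%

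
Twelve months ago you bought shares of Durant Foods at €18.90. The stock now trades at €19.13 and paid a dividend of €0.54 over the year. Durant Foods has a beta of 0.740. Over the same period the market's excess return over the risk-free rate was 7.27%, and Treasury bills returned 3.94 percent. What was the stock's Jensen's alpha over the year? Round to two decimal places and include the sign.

-5.25%

Realised HPR = (P1 + D1 − P0) / P0 = (19.13 + 0.54 − 18.90) / 18.90 = 0.77 / 18.90 = 4.0741%
CAPM required = R_f + β·MRP = 3.94% + 0.740 × 7.27% = 9.31980%
α = realised − required = 4.0741% − 9.31980% = -5.25%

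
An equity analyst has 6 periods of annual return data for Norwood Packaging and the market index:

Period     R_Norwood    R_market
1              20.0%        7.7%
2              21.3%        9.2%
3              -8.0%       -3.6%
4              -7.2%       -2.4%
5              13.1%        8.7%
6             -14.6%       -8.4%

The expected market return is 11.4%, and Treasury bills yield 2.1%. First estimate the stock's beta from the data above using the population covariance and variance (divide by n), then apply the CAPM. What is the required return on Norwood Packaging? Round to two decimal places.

Mean R_i = (20.0 + 21.3 − 8.0 − 7.2 + 13.1 − 14.6) / 6 = 4.1000%
Mean R_m = (7.7 + 9.2 − 3.6 − 2.4 + 8.7 − 8.4) / 6 = 1.8667%
Σ(R_i − R̄_i)(R_m − R̄_m) = 586.7300  ⇒  Cov = 586.7300 / 6 = 97.7883
Σ(R_m − R̄_m)² = 287.9933  ⇒  Var(R_m) = 287.9933 / 6 = 47.9989
β = Cov / Var(R_m) = 97.7883 / 47.9989 = 2.0373
MRP = 11.4% − 2.1% = 9.30%
E(R) = R_f + β × MRP = 2.1% + 2.0373 × 9.3% = 21.05%

21.05%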